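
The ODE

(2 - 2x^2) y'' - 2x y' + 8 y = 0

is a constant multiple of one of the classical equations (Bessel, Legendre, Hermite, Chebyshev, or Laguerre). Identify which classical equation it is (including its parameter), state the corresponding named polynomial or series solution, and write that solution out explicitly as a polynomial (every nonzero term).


All three coefficients share the factor 2; dividing through by 2 gives  (1 - x^2) y'' - x y' + 4 y = 0.
This matches the Chebyshev equation (1 - x^2) y'' - x y' + n^2 y = 0 (note the -x y' term, not -2x y') with n^2 = 4, so n = 2; the polynomial solution is T_2(x).
With y = sum_k a_k x^k, matching x^k gives (k+2)(k+1) a_{k+2} = (k^2 - n^2) a_k = (k - 2)(k + 2) a_k. The right side vanishes at k = 2, so the series with the parity of 2 terminates at degree 2.
Standard normalization: leading coefficient of T_n is 2^(n-1), so a_2 = 2^1 = 2. Work downward with a_k = (k+1)(k+2) a_{k+2} / ((k - 2)(k + 2)):
  a_0 = (1)(2)(2) / ((0 - 2)(0 + 2)) = 4/(-4) = -1
Hence T_2(x) = 2 x^2 - 1.

T_2(x); series = 2 x^2 - 1


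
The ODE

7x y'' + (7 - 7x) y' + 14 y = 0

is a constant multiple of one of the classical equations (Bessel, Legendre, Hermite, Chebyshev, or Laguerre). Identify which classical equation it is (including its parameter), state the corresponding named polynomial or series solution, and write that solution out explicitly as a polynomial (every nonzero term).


All three coefficients share the factor 7; dividing through by 7 gives  x y'' + (1 - x) y' + 2 y = 0.
This matches the Laguerre equation x y'' + (1 - x) y' + n y = 0 with n = 2; the polynomial solution is L_2(x).
With y = sum_k a_k x^k, matching x^k gives (k+1)k a_{k+1} + (k+1) a_{k+1} - k a_k + n a_k = 0, i.e. (k+1)^2 a_{k+1} = (k - n) a_k = (k - 2) a_k. The right side vanishes at k = 2, so the series terminates at degree 2.
Standard normalization L_n(0) = 1 gives a_0 = 1. Work upward with a_{k+1} = (k - 2) a_k / (k+1)^2:
  a_1 = (0 - 2)(1) / 1^2 = -2/1 = -2
  a_2 = (1 - 2)(-2) / 2^2 = 2/4 = 1/2
Hence L_2(x) = x^2/2 - 2 x + 1.

L_2(x); series = x^2/2 - 2 x + 1


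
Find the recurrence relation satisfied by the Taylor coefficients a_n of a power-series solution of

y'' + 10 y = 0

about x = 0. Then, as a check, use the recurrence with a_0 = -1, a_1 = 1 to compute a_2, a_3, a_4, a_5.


Substitute y = sum_n a_n x^n into y'' + (const) y = 0.
y''(x) = sum_{n>=0} (n+2)(n+1) a_{n+2} x^n.
The ODE becomes sum_n [(n+2)(n+1) a_{n+2} + 10 a_n] x^n = 0.
Setting each coefficient to zero gives the recurrence:
  (n+2)(n+1) a_{n+2} + 10 a_n = 0,
  a_{n+2} = -10 / ((n+1)(n+2)) a_n.

Check with a_0 = -1, a_1 = 1 (apply the recurrence for n = 0, 1, 2, 3): a_0 = -1, a_1 = 1, a_2 = 5, a_3 = -5/3, a_4 = -25/6, a_5 = 5/6.

a_{n+2} = -10/((n+1)(n+2)) * a_n; check: a_0 = -1, a_1 = 1, a_2 = 5, a_3 = -5/3, a_4 = -25/6, a_5 = 5/6


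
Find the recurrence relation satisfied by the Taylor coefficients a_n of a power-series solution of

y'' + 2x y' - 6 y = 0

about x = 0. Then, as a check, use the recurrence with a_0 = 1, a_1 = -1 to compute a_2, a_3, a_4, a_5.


Substitute y = sum_n a_n x^n.
y''(x) has coefficient (n+2)(n+1) a_{n+2} at x^n;
2 x y'(x) has coefficient 2 n a_n at x^n (shift);
-6 y(x) has coefficient -6 a_n at x^n.
Matching x^n: (n+2)(n+1) a_{n+2} + (2n - 6) a_n = 0.
Thus a_{n+2} = (-2n + 6) / ((n+1)(n+2)) * a_n.

Check with a_0 = 1, a_1 = -1 (apply the recurrence for n = 0, 1, 2, 3): a_0 = 1, a_1 = -1, a_2 = 3, a_3 = -2/3, a_4 = 1/2, a_5 = 0.

a_(n+2) = (-2n + 6) / ((n+1)(n+2)) * a_n; check: a_0 = 1, a_1 = -1, a_2 = 3, a_3 = -2/3, a_4 = 1/2, a_5 = 0


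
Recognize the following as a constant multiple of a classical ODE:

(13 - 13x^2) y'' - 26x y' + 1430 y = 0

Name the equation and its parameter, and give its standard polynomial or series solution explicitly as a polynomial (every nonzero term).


All three coefficients share the factor 13; dividing through by 13 gives  (1 - x^2) y'' - 2x y' + 110 y = 0.
This matches the Legendre equation (1 - x^2) y'' - 2x y' + n(n+1) y = 0 (note the -2x y' term) with n(n+1) = 110, so n = 10; the polynomial solution is P_10(x).
With y = sum_k a_k x^k, matching x^k gives (k+2)(k+1) a_{k+2} = [k(k+1) - n(n+1)] a_k = (k - 10)(k + 11) a_k. The right side vanishes at k = 10, so the series with the parity of 10 terminates at degree 10.
Standard normalization (P_n(1) = 1): leading coefficient (2n)!/(2^n (n!)^2) = 2432902008176640000/(1024*13168189440000) = 46189/256, so a_10 = 46189/256. Work downward with a_k = (k+1)(k+2) a_{k+2} / ((k - 10)(k + 11)):
  a_8 = (9)(10)(46189/256) / ((8 - 10)(8 + 11)) = (2078505/128)/(-38) = -109395/256
  a_6 = (7)(8)(-109395/256) / ((6 - 10)(6 + 11)) = (-765765/32)/(-68) = 45045/128
  a_4 = (5)(6)(45045/128) / ((4 - 10)(4 + 11)) = (675675/64)/(-90) = -15015/128
  a_2 = (3)(4)(-15015/128) / ((2 - 10)(2 + 11)) = (-45045/32)/(-104) = 3465/256
  a_0 = (1)(2)(3465/256) / ((0 - 10)(0 + 11)) = (3465/128)/(-110) = -63/256
Hence P_10(x) = 46189 x^10/256 - 109395 x^8/256 + 45045 x^6/128 - 15015 x^4/128 + 3465 x^2/256 - 63/256.

P_10(x); series = 46189 x^10/256 - 109395 x^8/256 + 45045 x^6/128 - 15015 x^4/128 + 3465 x^2/256 - 63/256


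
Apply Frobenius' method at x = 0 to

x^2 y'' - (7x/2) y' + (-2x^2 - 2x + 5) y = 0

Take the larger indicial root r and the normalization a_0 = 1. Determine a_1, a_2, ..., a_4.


Write in Frobenius form y'' + (p(x)/x) y' + (q(x)/x^2) y = 0:
  p(x) = -7/2,  q(x) = -2x^2 - 2x + 5.
Indicial equation: r(r-1) + (-7/2) r + (5) = 0 -> roots r_1 = 5/2, r_2 = 2.
Take r = r_1 = 5/2. Let y(x) = x^r sum_{n>=0} a_n x^n with a_0 = 1.
Substitute y = x^r sum a_n x^n and match x^{r+n}. The recurrence is
  D(n) a_n - 2 a_{n-1} - 2 a_{n-2} = 0,  where D(n) = (r+n)(r+n-1) + (-7/2)(r+n) + (5).
  a_n = [2 a_{n-1} + 2 a_{n-2}] / D(n).
Since the indicial polynomial factors as (r - r_1)(r - r_2), D(n) = (r_1 + n - r_1)(r_1 + n - r_2) = n(n + 1/2).
Evaluating step by step (a_0 = 1):
  n = 1: D(1) = 1(1 + 1/2) = 3/2; numerator = 2(1) = 2; a_1 = (2)/(3/2) = 4/3
  n = 2: D(2) = 2(2 + 1/2) = 5; numerator = 2(4/3) + 2(1) = 14/3; a_2 = (14/3)/(5) = 14/15
  n = 3: D(3) = 3(3 + 1/2) = 21/2; numerator = 2(14/15) + 2(4/3) = 68/15; a_3 = (68/15)/(21/2) = 136/315
  n = 4: D(4) = 4(4 + 1/2) = 18; numerator = 2(136/315) + 2(14/15) = 172/63; a_4 = (172/63)/(18) = 86/567

r = 5/2; a_0 = 1; a_1 = 4/3; a_2 = 14/15; a_3 = 136/315; a_4 = 86/567


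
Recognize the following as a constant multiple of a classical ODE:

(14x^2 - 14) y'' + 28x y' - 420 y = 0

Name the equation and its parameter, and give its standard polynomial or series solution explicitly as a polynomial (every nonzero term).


All three coefficients share the factor -14; dividing through by -14 gives  (1 - x^2) y'' - 2x y' + 30 y = 0.
This matches the Legendre equation (1 - x^2) y'' - 2x y' + n(n+1) y = 0 (note the -2x y' term) with n(n+1) = 30, so n = 5; the polynomial solution is P_5(x).
With y = sum_k a_k x^k, matching x^k gives (k+2)(k+1) a_{k+2} = [k(k+1) - n(n+1)] a_k = (k - 5)(k + 6) a_k. The right side vanishes at k = 5, so the series with the parity of 5 terminates at degree 5.
Standard normalization (P_n(1) = 1): leading coefficient (2n)!/(2^n (n!)^2) = 3628800/(32*14400) = 63/8, so a_5 = 63/8. Work downward with a_k = (k+1)(k+2) a_{k+2} / ((k - 5)(k + 6)):
  a_3 = (4)(5)(63/8) / ((3 - 5)(3 + 6)) = (315/2)/(-18) = -35/4
  a_1 = (2)(3)(-35/4) / ((1 - 5)(1 + 6)) = (-105/2)/(-28) = 15/8
Hence P_5(x) = 63 x^5/8 - 35 x^3/4 + 15 x/8.

P_5(x); series = 63 x^5/8 - 35 x^3/4 + 15 x/8


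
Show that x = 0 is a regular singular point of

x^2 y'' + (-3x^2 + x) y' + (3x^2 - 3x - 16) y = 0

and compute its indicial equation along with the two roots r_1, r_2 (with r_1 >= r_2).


Divide by x^2 to reach normal form y'' + P_1(x) y' + P_2(x) y = 0 with P_1(x) = -3 + 1/x and P_2(x) = 3 - 3/x - 16/x^2.
x = 0 is a singular point because the y'-coefficient -3 + 1/x has a pole at x = 0 and the y-coefficient 3 - 3/x - 16/x^2 has a pole at x = 0.
It is a regular singular point because x P_1(x) = p(x) = 1 - 3x and x^2 P_2(x) = q(x) = 3x^2 - 3x - 16 are polynomials, hence analytic at x = 0.
p(0) = 1,  q(0) = -16.
Indicial equation: r(r-1) + p(0) r + q(0) = 0, i.e. r^2 + (p(0) - 1) r + q(0) = 0, i.e. r^2 - 16 = 0.
Discriminant: (0)^2 - 4(-16) = 64, so r = (0 ± 8)/2.
Solving: r_1 = 4, r_2 = -4.

indicial: r^2 - 16 = 0; roots r_1 = 4, r_2 = -4


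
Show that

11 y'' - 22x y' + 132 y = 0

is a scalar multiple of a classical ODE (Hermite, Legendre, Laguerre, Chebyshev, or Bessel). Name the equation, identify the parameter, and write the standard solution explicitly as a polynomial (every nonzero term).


All three coefficients share the factor 11; dividing through by 11 gives  y'' - 2x y' + 12 y = 0.
This matches the Hermite equation y'' - 2x y' + 2n y = 0 with 2n = 12, so n = 6; the polynomial solution is H_6(x).
With y = sum_k a_k x^k, matching x^k gives (k+2)(k+1) a_{k+2} = 2(k - n) a_k = 2(k - 6) a_k. The right side vanishes at k = 6, so the series with the parity of 6 terminates at degree 6.
Standard normalization: leading coefficient of H_n is 2^n, so a_6 = 2^6 = 64. Work downward with a_k = (k+1)(k+2) a_{k+2} / (2(k - n)):
  a_4 = (5)(6)(64) / (2(4 - 6)) = 1920/(-4) = -480
  a_2 = (3)(4)(-480) / (2(2 - 6)) = -5760/(-8) = 720
  a_0 = (1)(2)(720) / (2(0 - 6)) = 1440/(-12) = -120
Hence H_6(x) = 64 x^6 - 480 x^4 + 720 x^2 - 120.

H_6(x); series = 64 x^6 - 480 x^4 + 720 x^2 - 120


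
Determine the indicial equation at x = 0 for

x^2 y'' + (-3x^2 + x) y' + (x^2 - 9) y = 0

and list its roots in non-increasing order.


Divide by x^2 to reach normal form y'' + P_1(x) y' + P_2(x) y = 0 with P_1(x) = -3 + 1/x and P_2(x) = 1 - 9/x^2.
x = 0 is a singular point because the y'-coefficient -3 + 1/x has a pole at x = 0 and the y-coefficient 1 - 9/x^2 has a pole at x = 0.
It is a regular singular point because x P_1(x) = p(x) = 1 - 3x and x^2 P_2(x) = q(x) = x^2 - 9 are polynomials, hence analytic at x = 0.
p(0) = 1,  q(0) = -9.
Indicial equation: r(r-1) + p(0) r + q(0) = 0, i.e. r^2 + (p(0) - 1) r + q(0) = 0, i.e. r^2 - 9 = 0.
Discriminant: (0)^2 - 4(-9) = 36, so r = (0 ± 6)/2.
Solving: r_1 = 3, r_2 = -3.

indicial: r^2 - 9 = 0; roots r_1 = 3, r_2 = -3


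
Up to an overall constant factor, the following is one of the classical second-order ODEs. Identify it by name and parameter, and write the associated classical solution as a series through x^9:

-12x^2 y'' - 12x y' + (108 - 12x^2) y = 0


All three coefficients share the factor -12; dividing through by -12 gives  x^2 y'' + x y' + (x^2 - 9) y = 0.
This matches the Bessel equation x^2 y'' + x y' + (x^2 - nu^2) y = 0 with nu^2 = 9, so nu = 3; the solution bounded at x = 0 is J_3(x).
Frobenius at x = 0: indicial roots ±nu; for r = nu the recurrence k(k + 2nu) c_k = -c_{k-2} gives the standard series J_nu(x) = sum_{k>=0} (-1)^k / (k! (k+nu)!) (x/2)^(2k+nu). Evaluate the first 4 terms:
  k = 0: (-1)^0 / (0! * 3! * 2^3) x^3 = 1/(1*6*8) x^3 = (1/48) x^3
  k = 1: (-1)^1 / (1! * 4! * 2^5) x^5 = -1/(1*24*32) x^5 = (-1/768) x^5
  k = 2: (-1)^2 / (2! * 5! * 2^7) x^7 = 1/(2*120*128) x^7 = (1/30720) x^7
  k = 3: (-1)^3 / (3! * 6! * 2^9) x^9 = -1/(6*720*512) x^9 = (-1/2211840) x^9
Hence J_3(x) = -x^9/2211840 + x^7/30720 - x^5/768 + x^3/48 + ....

J_3(x); series = -x^9/2211840 + x^7/30720 - x^5/768 + x^3/48


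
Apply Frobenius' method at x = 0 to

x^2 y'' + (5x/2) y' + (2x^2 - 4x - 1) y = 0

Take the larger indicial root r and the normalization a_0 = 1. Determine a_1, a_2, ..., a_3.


Write in Frobenius form y'' + (p(x)/x) y' + (q(x)/x^2) y = 0:
  p(x) = 5/2,  q(x) = 2x^2 - 4x - 1.
Indicial equation: r(r-1) + (5/2) r + (-1) = 0 -> roots r_1 = 1/2, r_2 = -2.
Take r = r_1 = 1/2. Let y(x) = x^r sum_{n>=0} a_n x^n with a_0 = 1.
Substitute y = x^r sum a_n x^n and match x^{r+n}. The recurrence is
  D(n) a_n - 4 a_{n-1} + 2 a_{n-2} = 0,  where D(n) = (r+n)(r+n-1) + (5/2)(r+n) + (-1).
  a_n = [4 a_{n-1} - 2 a_{n-2}] / D(n).
Since the indicial polynomial factors as (r - r_1)(r - r_2), D(n) = (r_1 + n - r_1)(r_1 + n - r_2) = n(n + 5/2).
Evaluating step by step (a_0 = 1):
  n = 1: D(1) = 1(1 + 5/2) = 7/2; numerator = 4(1) = 4; a_1 = (4)/(7/2) = 8/7
  n = 2: D(2) = 2(2 + 5/2) = 9; numerator = 4(8/7) - 2(1) = 18/7; a_2 = (18/7)/(9) = 2/7
  n = 3: D(3) = 3(3 + 5/2) = 33/2; numerator = 4(2/7) - 2(8/7) = -8/7; a_3 = (-8/7)/(33/2) = -16/231

r = 1/2; a_0 = 1; a_1 = 8/7; a_2 = 2/7; a_3 = -16/231


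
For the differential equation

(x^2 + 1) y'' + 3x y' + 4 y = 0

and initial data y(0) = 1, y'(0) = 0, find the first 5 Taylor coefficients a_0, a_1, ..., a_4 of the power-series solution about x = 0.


Ansatz: y(x) = sum_{n>=0} a_n x^n, so y'(x) = sum_{n>=1} n a_n x^(n-1) and y''(x) = sum_{n>=2} n(n-1) a_n x^(n-2).
Substitute into P(x) y'' + Q(x) y' + R(x) y = 0 with P(x) = x^2 + 1, Q(x) = 3x, R(x) = 4, and match powers of x.
Initial conditions: a_0 = 1, a_1 = 0.
Setting the coefficient of each power of x to zero and solving order by order (substituting the coefficients already found):
  x^0: 2 a_2 + 4 a_0 = 0  ->  2 a_2 = -4 a_0 = -4  ->  a_2 = -2
  x^1: 6 a_3 + 7 a_1 = 0  ->  6 a_3 = -7 a_1 = 0  ->  a_3 = 0
  x^2: 12 a_4 + 12 a_2 = 0  ->  12 a_4 = -12 a_2 = 24  ->  a_4 = 2
Truncated series: y(x) = 1 - 2 x^2 + 2 x^4 + O(x^5).

a_0 = 1; a_1 = 0; a_2 = -2; a_3 = 0; a_4 = 2


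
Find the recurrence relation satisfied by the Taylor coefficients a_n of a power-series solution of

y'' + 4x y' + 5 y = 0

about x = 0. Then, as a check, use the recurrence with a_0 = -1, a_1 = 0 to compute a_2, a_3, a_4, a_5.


Substitute y = sum_n a_n x^n.
y''(x) has coefficient (n+2)(n+1) a_{n+2} at x^n;
4 x y'(x) has coefficient 4 n a_n at x^n (shift);
5 y(x) has coefficient 5 a_n at x^n.
Matching x^n: (n+2)(n+1) a_{n+2} + (4n + 5) a_n = 0.
Thus a_{n+2} = (-4n - 5) / ((n+1)(n+2)) * a_n.

Check with a_0 = -1, a_1 = 0 (apply the recurrence for n = 0, 1, 2, 3): a_0 = -1, a_1 = 0, a_2 = 5/2, a_3 = 0, a_4 = -65/24, a_5 = 0.

a_(n+2) = (-4n - 5) / ((n+1)(n+2)) * a_n; check: a_0 = -1, a_1 = 0, a_2 = 5/2, a_3 = 0, a_4 = -65/24, a_5 = 0


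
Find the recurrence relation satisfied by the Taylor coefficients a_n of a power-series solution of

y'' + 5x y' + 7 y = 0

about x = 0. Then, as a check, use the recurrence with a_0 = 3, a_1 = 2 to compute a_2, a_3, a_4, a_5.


Substitute y = sum_n a_n x^n.
y''(x) has coefficient (n+2)(n+1) a_{n+2} at x^n;
5 x y'(x) has coefficient 5 n a_n at x^n (shift);
7 y(x) has coefficient 7 a_n at x^n.
Matching x^n: (n+2)(n+1) a_{n+2} + (5n + 7) a_n = 0.
Thus a_{n+2} = (-5n - 7) / ((n+1)(n+2)) * a_n.

Check with a_0 = 3, a_1 = 2 (apply the recurrence for n = 0, 1, 2, 3): a_0 = 3, a_1 = 2, a_2 = -21/2, a_3 = -4, a_4 = 119/8, a_5 = 22/5.

a_(n+2) = (-5n - 7) / ((n+1)(n+2)) * a_n; check: a_0 = 3, a_1 = 2, a_2 = -21/2, a_3 = -4, a_4 = 119/8, a_5 = 22/5


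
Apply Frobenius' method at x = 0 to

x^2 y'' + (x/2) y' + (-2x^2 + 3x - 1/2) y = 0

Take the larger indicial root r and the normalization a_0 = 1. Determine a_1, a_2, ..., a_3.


Write in Frobenius form y'' + (p(x)/x) y' + (q(x)/x^2) y = 0:
  p(x) = 1/2,  q(x) = -2x^2 + 3x - 1/2.
Indicial equation: r(r-1) + (1/2) r + (-1/2) = 0 -> roots r_1 = 1, r_2 = -1/2.
Take r = r_1 = 1. Let y(x) = x^r sum_{n>=0} a_n x^n with a_0 = 1.
Substitute y = x^r sum a_n x^n and match x^{r+n}. The recurrence is
  D(n) a_n + 3 a_{n-1} - 2 a_{n-2} = 0,  where D(n) = (r+n)(r+n-1) + (1/2)(r+n) + (-1/2).
  a_n = [-3 a_{n-1} + 2 a_{n-2}] / D(n).
Since the indicial polynomial factors as (r - r_1)(r - r_2), D(n) = (r_1 + n - r_1)(r_1 + n - r_2) = n(n + 3/2).
Evaluating step by step (a_0 = 1):
  n = 1: D(1) = 1(1 + 3/2) = 5/2; numerator = -3(1) = -3; a_1 = (-3)/(5/2) = -6/5
  n = 2: D(2) = 2(2 + 3/2) = 7; numerator = -3(-6/5) + 2(1) = 28/5; a_2 = (28/5)/(7) = 4/5
  n = 3: D(3) = 3(3 + 3/2) = 27/2; numerator = -3(4/5) + 2(-6/5) = -24/5; a_3 = (-24/5)/(27/2) = -16/45

r = 1; a_0 = 1; a_1 = -6/5; a_2 = 4/5; a_3 = -16/45


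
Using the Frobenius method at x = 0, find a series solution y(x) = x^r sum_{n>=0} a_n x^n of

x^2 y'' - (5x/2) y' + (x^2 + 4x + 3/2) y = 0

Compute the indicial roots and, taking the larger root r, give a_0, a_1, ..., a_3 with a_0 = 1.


Write in Frobenius form y'' + (p(x)/x) y' + (q(x)/x^2) y = 0:
  p(x) = -5/2,  q(x) = x^2 + 4x + 3/2.
Indicial equation: r(r-1) + (-5/2) r + (3/2) = 0 -> roots r_1 = 3, r_2 = 1/2.
Take r = r_1 = 3. Let y(x) = x^r sum_{n>=0} a_n x^n with a_0 = 1.
Substitute y = x^r sum a_n x^n and match x^{r+n}. The recurrence is
  D(n) a_n + 4 a_{n-1} + 1 a_{n-2} = 0,  where D(n) = (r+n)(r+n-1) + (-5/2)(r+n) + (3/2).
  a_n = [-4 a_{n-1} - 1 a_{n-2}] / D(n).
Since the indicial polynomial factors as (r - r_1)(r - r_2), D(n) = (r_1 + n - r_1)(r_1 + n - r_2) = n(n + 5/2).
Evaluating step by step (a_0 = 1):
  n = 1: D(1) = 1(1 + 5/2) = 7/2; numerator = -4(1) = -4; a_1 = (-4)/(7/2) = -8/7
  n = 2: D(2) = 2(2 + 5/2) = 9; numerator = -4(-8/7) - 1(1) = 25/7; a_2 = (25/7)/(9) = 25/63
  n = 3: D(3) = 3(3 + 5/2) = 33/2; numerator = -4(25/63) - 1(-8/7) = -4/9; a_3 = (-4/9)/(33/2) = -8/297

r = 3; a_0 = 1; a_1 = -8/7; a_2 = 25/63; a_3 = -8/297


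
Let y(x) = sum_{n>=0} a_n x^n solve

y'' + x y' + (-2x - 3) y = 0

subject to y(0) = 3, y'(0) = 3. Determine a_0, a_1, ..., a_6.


Ansatz: y(x) = sum_{n>=0} a_n x^n, so y'(x) = sum_{n>=1} n a_n x^(n-1) and y''(x) = sum_{n>=2} n(n-1) a_n x^(n-2).
Substitute into P(x) y'' + Q(x) y' + R(x) y = 0 with P(x) = 1, Q(x) = x, R(x) = -2x - 3, and match powers of x.
Initial conditions: a_0 = 3, a_1 = 3.
Setting the coefficient of each power of x to zero and solving order by order (substituting the coefficients already found):
  x^0: 2 a_2 - 3 a_0 = 0  ->  2 a_2 = 3 a_0 = 9  ->  a_2 = 9/2
  x^1: 6 a_3 - 2 a_1 - 2 a_0 = 0  ->  6 a_3 = 2 a_1 + 2 a_0 = 12  ->  a_3 = 2
  x^2: 12 a_4 - a_2 - 2 a_1 = 0  ->  12 a_4 = a_2 + 2 a_1 = 21/2  ->  a_4 = 7/8
  x^3: 20 a_5 - 2 a_2 = 0  ->  20 a_5 = 2 a_2 = 9  ->  a_5 = 9/20
  x^4: 30 a_6 + a_4 - 2 a_3 = 0  ->  30 a_6 = -a_4 + 2 a_3 = 25/8  ->  a_6 = 5/48
Truncated series: y(x) = 3 + 3 x + (9/2) x^2 + 2 x^3 + (7/8) x^4 + (9/20) x^5 + (5/48) x^6 + O(x^7).

a_0 = 3; a_1 = 3; a_2 = 9/2; a_3 = 2; a_4 = 7/8; a_5 = 9/20; a_6 = 5/48


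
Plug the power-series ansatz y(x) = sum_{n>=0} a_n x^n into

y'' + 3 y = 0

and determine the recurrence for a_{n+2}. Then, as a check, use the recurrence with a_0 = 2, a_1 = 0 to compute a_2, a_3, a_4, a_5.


Substitute y = sum_n a_n x^n into y'' + (const) y = 0.
y''(x) = sum_{n>=0} (n+2)(n+1) a_{n+2} x^n.
The ODE becomes sum_n [(n+2)(n+1) a_{n+2} + 3 a_n] x^n = 0.
Setting each coefficient to zero gives the recurrence:
  (n+2)(n+1) a_{n+2} + 3 a_n = 0,
  a_{n+2} = -3 / ((n+1)(n+2)) a_n.

Check with a_0 = 2, a_1 = 0 (apply the recurrence for n = 0, 1, 2, 3): a_0 = 2, a_1 = 0, a_2 = -3, a_3 = 0, a_4 = 3/4, a_5 = 0.

a_{n+2} = -3/((n+1)(n+2)) * a_n; check: a_0 = 2, a_1 = 0, a_2 = -3, a_3 = 0, a_4 = 3/4, a_5 = 0


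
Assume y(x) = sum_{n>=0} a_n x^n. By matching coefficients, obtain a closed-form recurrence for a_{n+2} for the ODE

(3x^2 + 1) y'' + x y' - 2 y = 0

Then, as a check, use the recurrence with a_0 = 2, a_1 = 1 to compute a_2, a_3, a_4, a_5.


Substitute y = sum_n a_n x^n.
(1 + 3 x^2) y'' contributes (n+2)(n+1) a_{n+2} + 3 n(n-1) a_n at x^n.
x y'(x) contributes n a_n at x^n.
-2 y(x) contributes -2 a_n at x^n.
Matching x^n: (n+2)(n+1) a_{n+2} + (3 n(n-1) + n - 2) a_n = 0.
Thus a_{n+2} = (-3 n(n-1) - n + 2) / ((n+1)(n+2)) * a_n.

Check with a_0 = 2, a_1 = 1 (apply the recurrence for n = 0, 1, 2, 3): a_0 = 2, a_1 = 1, a_2 = 2, a_3 = 1/6, a_4 = -1, a_5 = -19/120.

a_(n+2) = (-3 n(n-1) - n + 2) / ((n+1)(n+2)) * a_n; check: a_0 = 2, a_1 = 1, a_2 = 2, a_3 = 1/6, a_4 = -1, a_5 = -19/120


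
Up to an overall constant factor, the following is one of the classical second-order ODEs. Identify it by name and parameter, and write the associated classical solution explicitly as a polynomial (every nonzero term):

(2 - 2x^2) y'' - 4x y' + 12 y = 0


All three coefficients share the factor 2; dividing through by 2 gives  (1 - x^2) y'' - 2x y' + 6 y = 0.
This matches the Legendre equation (1 - x^2) y'' - 2x y' + n(n+1) y = 0 (note the -2x y' term) with n(n+1) = 6, so n = 2; the polynomial solution is P_2(x).
With y = sum_k a_k x^k, matching x^k gives (k+2)(k+1) a_{k+2} = [k(k+1) - n(n+1)] a_k = (k - 2)(k + 3) a_k. The right side vanishes at k = 2, so the series with the parity of 2 terminates at degree 2.
Standard normalization (P_n(1) = 1): leading coefficient (2n)!/(2^n (n!)^2) = 24/(4*4) = 3/2, so a_2 = 3/2. Work downward with a_k = (k+1)(k+2) a_{k+2} / ((k - 2)(k + 3)):
  a_0 = (1)(2)(3/2) / ((0 - 2)(0 + 3)) = 3/(-6) = -1/2
Hence P_2(x) = 3 x^2/2 - 1/2.

P_2(x); series = 3 x^2/2 - 1/2


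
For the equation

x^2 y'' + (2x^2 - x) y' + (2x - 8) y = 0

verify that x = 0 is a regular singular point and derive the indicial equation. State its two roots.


Divide by x^2 to reach normal form y'' + P_1(x) y' + P_2(x) y = 0 with P_1(x) = 2 - 1/x and P_2(x) = 2/x - 8/x^2.
x = 0 is a singular point because the y'-coefficient 2 - 1/x has a pole at x = 0 and the y-coefficient 2/x - 8/x^2 has a pole at x = 0.
It is a regular singular point because x P_1(x) = p(x) = 2x - 1 and x^2 P_2(x) = q(x) = 2x - 8 are polynomials, hence analytic at x = 0.
p(0) = -1,  q(0) = -8.
Indicial equation: r(r-1) + p(0) r + q(0) = 0, i.e. r^2 + (p(0) - 1) r + q(0) = 0, i.e. r^2 - 2 r - 8 = 0.
Discriminant: (-2)^2 - 4(-8) = 36, so r = (2 ± 6)/2.
Solving: r_1 = 4, r_2 = -2.

indicial: r^2 - 2 r - 8 = 0; roots r_1 = 4, r_2 = -2


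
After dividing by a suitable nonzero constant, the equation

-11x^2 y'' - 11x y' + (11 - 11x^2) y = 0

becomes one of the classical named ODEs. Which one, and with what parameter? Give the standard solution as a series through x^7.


All three coefficients share the factor -11; dividing through by -11 gives  x^2 y'' + x y' + (x^2 - 1) y = 0.
This matches the Bessel equation x^2 y'' + x y' + (x^2 - nu^2) y = 0 with nu^2 = 1, so nu = 1; the solution bounded at x = 0 is J_1(x).
Frobenius at x = 0: indicial roots ±nu; for r = nu the recurrence k(k + 2nu) c_k = -c_{k-2} gives the standard series J_nu(x) = sum_{k>=0} (-1)^k / (k! (k+nu)!) (x/2)^(2k+nu). Evaluate the first 4 terms:
  k = 0: (-1)^0 / (0! * 1! * 2^1) x^1 = 1/(1*1*2) x^1 = (1/2) x^1
  k = 1: (-1)^1 / (1! * 2! * 2^3) x^3 = -1/(1*2*8) x^3 = (-1/16) x^3
  k = 2: (-1)^2 / (2! * 3! * 2^5) x^5 = 1/(2*6*32) x^5 = (1/384) x^5
  k = 3: (-1)^3 / (3! * 4! * 2^7) x^7 = -1/(6*24*128) x^7 = (-1/18432) x^7
Hence J_1(x) = -x^7/18432 + x^5/384 - x^3/16 + x/2 + ....

J_1(x); series = -x^7/18432 + x^5/384 - x^3/16 + x/2


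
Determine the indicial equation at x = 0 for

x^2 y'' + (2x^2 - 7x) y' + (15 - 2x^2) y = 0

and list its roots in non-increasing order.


Divide by x^2 to reach normal form y'' + P_1(x) y' + P_2(x) y = 0 with P_1(x) = 2 - 7/x and P_2(x) = -2 + 15/x^2.
x = 0 is a singular point because the y'-coefficient 2 - 7/x has a pole at x = 0 and the y-coefficient -2 + 15/x^2 has a pole at x = 0.
It is a regular singular point because x P_1(x) = p(x) = 2x - 7 and x^2 P_2(x) = q(x) = 15 - 2x^2 are polynomials, hence analytic at x = 0.
p(0) = -7,  q(0) = 15.
Indicial equation: r(r-1) + p(0) r + q(0) = 0, i.e. r^2 + (p(0) - 1) r + q(0) = 0, i.e. r^2 - 8 r + 15 = 0.
Discriminant: (-8)^2 - 4(15) = 4, so r = (8 ± 2)/2.
Solving: r_1 = 5, r_2 = 3.

indicial: r^2 - 8 r + 15 = 0; roots r_1 = 5, r_2 = 3


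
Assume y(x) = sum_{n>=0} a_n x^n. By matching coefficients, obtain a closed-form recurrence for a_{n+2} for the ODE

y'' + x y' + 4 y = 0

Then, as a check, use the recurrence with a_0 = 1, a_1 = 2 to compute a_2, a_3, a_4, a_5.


Substitute y = sum_n a_n x^n.
y''(x) has coefficient (n+2)(n+1) a_{n+2} at x^n;
x y'(x) has coefficient n a_n at x^n (shift);
4 y(x) has coefficient 4 a_n at x^n.
Matching x^n: (n+2)(n+1) a_{n+2} + (n + 4) a_n = 0.
Thus a_{n+2} = (-n - 4) / ((n+1)(n+2)) * a_n.

Check with a_0 = 1, a_1 = 2 (apply the recurrence for n = 0, 1, 2, 3): a_0 = 1, a_1 = 2, a_2 = -2, a_3 = -5/3, a_4 = 1, a_5 = 7/12.

a_(n+2) = (-n - 4) / ((n+1)(n+2)) * a_n; check: a_0 = 1, a_1 = 2, a_2 = -2, a_3 = -5/3, a_4 = 1, a_5 = 7/12


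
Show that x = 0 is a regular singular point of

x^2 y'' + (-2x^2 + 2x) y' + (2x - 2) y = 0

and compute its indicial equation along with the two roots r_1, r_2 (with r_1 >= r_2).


Divide by x^2 to reach normal form y'' + P_1(x) y' + P_2(x) y = 0 with P_1(x) = -2 + 2/x and P_2(x) = 2/x - 2/x^2.
x = 0 is a singular point because the y'-coefficient -2 + 2/x has a pole at x = 0 and the y-coefficient 2/x - 2/x^2 has a pole at x = 0.
It is a regular singular point because x P_1(x) = p(x) = 2 - 2x and x^2 P_2(x) = q(x) = 2x - 2 are polynomials, hence analytic at x = 0.
p(0) = 2,  q(0) = -2.
Indicial equation: r(r-1) + p(0) r + q(0) = 0, i.e. r^2 + (p(0) - 1) r + q(0) = 0, i.e. r^2 + 1 r - 2 = 0.
Discriminant: (1)^2 - 4(-2) = 9, so r = (-1 ± 3)/2.
Solving: r_1 = 1, r_2 = -2.

indicial: r^2 + 1 r - 2 = 0; roots r_1 = 1, r_2 = -2


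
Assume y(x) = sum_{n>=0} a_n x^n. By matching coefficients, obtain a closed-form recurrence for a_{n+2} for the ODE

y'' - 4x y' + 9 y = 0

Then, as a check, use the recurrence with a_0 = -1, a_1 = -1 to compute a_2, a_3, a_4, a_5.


Substitute y = sum_n a_n x^n.
y''(x) has coefficient (n+2)(n+1) a_{n+2} at x^n;
-4 x y'(x) has coefficient -4 n a_n at x^n (shift);
9 y(x) has coefficient 9 a_n at x^n.
Matching x^n: (n+2)(n+1) a_{n+2} + (-4n + 9) a_n = 0.
Thus a_{n+2} = (4n - 9) / ((n+1)(n+2)) * a_n.

Check with a_0 = -1, a_1 = -1 (apply the recurrence for n = 0, 1, 2, 3): a_0 = -1, a_1 = -1, a_2 = 9/2, a_3 = 5/6, a_4 = -3/8, a_5 = 1/8.

a_(n+2) = (4n - 9) / ((n+1)(n+2)) * a_n; check: a_0 = -1, a_1 = -1, a_2 = 9/2, a_3 = 5/6, a_4 = -3/8, a_5 = 1/8


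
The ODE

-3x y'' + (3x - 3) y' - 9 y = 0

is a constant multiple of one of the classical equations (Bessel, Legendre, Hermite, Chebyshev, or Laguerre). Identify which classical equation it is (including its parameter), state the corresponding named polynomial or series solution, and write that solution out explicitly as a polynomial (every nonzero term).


All three coefficients share the factor -3; dividing through by -3 gives  x y'' + (1 - x) y' + 3 y = 0.
This matches the Laguerre equation x y'' + (1 - x) y' + n y = 0 with n = 3; the polynomial solution is L_3(x).
With y = sum_k a_k x^k, matching x^k gives (k+1)k a_{k+1} + (k+1) a_{k+1} - k a_k + n a_k = 0, i.e. (k+1)^2 a_{k+1} = (k - n) a_k = (k - 3) a_k. The right side vanishes at k = 3, so the series terminates at degree 3.
Standard normalization L_n(0) = 1 gives a_0 = 1. Work upward with a_{k+1} = (k - 3) a_k / (k+1)^2:
  a_1 = (0 - 3)(1) / 1^2 = -3/1 = -3
  a_2 = (1 - 3)(-3) / 2^2 = 6/4 = 3/2
  a_3 = (2 - 3)(3/2) / 3^2 = (-3/2)/9 = -1/6
Hence L_3(x) = -x^3/6 + 3 x^2/2 - 3 x + 1.

L_3(x); series = -x^3/6 + 3 x^2/2 - 3 x + 1


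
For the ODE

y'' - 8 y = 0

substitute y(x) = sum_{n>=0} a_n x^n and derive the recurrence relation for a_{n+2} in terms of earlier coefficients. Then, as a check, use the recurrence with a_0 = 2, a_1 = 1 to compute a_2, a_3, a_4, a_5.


Substitute y = sum_n a_n x^n into y'' + (const) y = 0.
y''(x) = sum_{n>=0} (n+2)(n+1) a_{n+2} x^n.
The ODE becomes sum_n [(n+2)(n+1) a_{n+2} - 8 a_n] x^n = 0.
Setting each coefficient to zero gives the recurrence:
  (n+2)(n+1) a_{n+2} - 8 a_n = 0,
  a_{n+2} = 8 / ((n+1)(n+2)) a_n.

Check with a_0 = 2, a_1 = 1 (apply the recurrence for n = 0, 1, 2, 3): a_0 = 2, a_1 = 1, a_2 = 8, a_3 = 4/3, a_4 = 16/3, a_5 = 8/15.

a_{n+2} = 8/((n+1)(n+2)) * a_n; check: a_0 = 2, a_1 = 1, a_2 = 8, a_3 = 4/3, a_4 = 16/3, a_5 = 8/15


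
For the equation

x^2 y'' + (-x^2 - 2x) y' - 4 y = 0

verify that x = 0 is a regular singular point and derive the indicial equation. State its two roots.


Divide by x^2 to reach normal form y'' + P_1(x) y' + P_2(x) y = 0 with P_1(x) = -1 - 2/x and P_2(x) = -4/x^2.
x = 0 is a singular point because the y'-coefficient -1 - 2/x has a pole at x = 0 and the y-coefficient -4/x^2 has a pole at x = 0.
It is a regular singular point because x P_1(x) = p(x) = -x - 2 and x^2 P_2(x) = q(x) = -4 are polynomials, hence analytic at x = 0.
p(0) = -2,  q(0) = -4.
Indicial equation: r(r-1) + p(0) r + q(0) = 0, i.e. r^2 + (p(0) - 1) r + q(0) = 0, i.e. r^2 - 3 r - 4 = 0.
Discriminant: (-3)^2 - 4(-4) = 25, so r = (3 ± 5)/2.
Solving: r_1 = 4, r_2 = -1.

indicial: r^2 - 3 r - 4 = 0; roots r_1 = 4, r_2 = -1


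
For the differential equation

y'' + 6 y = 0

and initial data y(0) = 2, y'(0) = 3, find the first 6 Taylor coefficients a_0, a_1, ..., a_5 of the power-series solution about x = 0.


Ansatz: y(x) = sum_{n>=0} a_n x^n, so y'(x) = sum_{n>=1} n a_n x^(n-1) and y''(x) = sum_{n>=2} n(n-1) a_n x^(n-2).
Substitute into P(x) y'' + Q(x) y' + R(x) y = 0 with P(x) = 1, Q(x) = 0, R(x) = 6, and match powers of x.
Initial conditions: a_0 = 2, a_1 = 3.
Setting the coefficient of each power of x to zero and solving order by order (substituting the coefficients already found):
  x^0: 2 a_2 + 6 a_0 = 0  ->  2 a_2 = -6 a_0 = -12  ->  a_2 = -6
  x^1: 6 a_3 + 6 a_1 = 0  ->  6 a_3 = -6 a_1 = -18  ->  a_3 = -3
  x^2: 12 a_4 + 6 a_2 = 0  ->  12 a_4 = -6 a_2 = 36  ->  a_4 = 3
  x^3: 20 a_5 + 6 a_3 = 0  ->  20 a_5 = -6 a_3 = 18  ->  a_5 = 9/10
Truncated series: y(x) = 2 + 3 x - 6 x^2 - 3 x^3 + 3 x^4 + (9/10) x^5 + O(x^6).

a_0 = 2; a_1 = 3; a_2 = -6; a_3 = -3; a_4 = 3; a_5 = 9/10


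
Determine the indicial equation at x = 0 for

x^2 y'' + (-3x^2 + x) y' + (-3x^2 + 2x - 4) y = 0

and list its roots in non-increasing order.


Divide by x^2 to reach normal form y'' + P_1(x) y' + P_2(x) y = 0 with P_1(x) = -3 + 1/x and P_2(x) = -3 + 2/x - 4/x^2.
x = 0 is a singular point because the y'-coefficient -3 + 1/x has a pole at x = 0 and the y-coefficient -3 + 2/x - 4/x^2 has a pole at x = 0.
It is a regular singular point because x P_1(x) = p(x) = 1 - 3x and x^2 P_2(x) = q(x) = -3x^2 + 2x - 4 are polynomials, hence analytic at x = 0.
p(0) = 1,  q(0) = -4.
Indicial equation: r(r-1) + p(0) r + q(0) = 0, i.e. r^2 + (p(0) - 1) r + q(0) = 0, i.e. r^2 - 4 = 0.
Discriminant: (0)^2 - 4(-4) = 16, so r = (0 ± 4)/2.
Solving: r_1 = 2, r_2 = -2.

indicial: r^2 - 4 = 0; roots r_1 = 2, r_2 = -2


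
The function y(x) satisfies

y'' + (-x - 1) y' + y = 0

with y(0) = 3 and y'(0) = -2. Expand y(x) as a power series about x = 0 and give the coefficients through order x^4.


Ansatz: y(x) = sum_{n>=0} a_n x^n, so y'(x) = sum_{n>=1} n a_n x^(n-1) and y''(x) = sum_{n>=2} n(n-1) a_n x^(n-2).
Substitute into P(x) y'' + Q(x) y' + R(x) y = 0 with P(x) = 1, Q(x) = -x - 1, R(x) = 1, and match powers of x.
Initial conditions: a_0 = 3, a_1 = -2.
Setting the coefficient of each power of x to zero and solving order by order (substituting the coefficients already found):
  x^0: 2 a_2 - a_1 + a_0 = 0  ->  2 a_2 = a_1 - a_0 = -5  ->  a_2 = -5/2
  x^1: 6 a_3 - 2 a_2 = 0  ->  6 a_3 = 2 a_2 = -5  ->  a_3 = -5/6
  x^2: 12 a_4 - 3 a_3 - a_2 = 0  ->  12 a_4 = 3 a_3 + a_2 = -5  ->  a_4 = -5/12
Truncated series: y(x) = 3 - 2 x - (5/2) x^2 - (5/6) x^3 - (5/12) x^4 + O(x^5).

a_0 = 3; a_1 = -2; a_2 = -5/2; a_3 = -5/6; a_4 = -5/12


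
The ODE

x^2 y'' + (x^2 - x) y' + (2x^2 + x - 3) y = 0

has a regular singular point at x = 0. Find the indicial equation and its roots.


Divide by x^2 to reach normal form y'' + P_1(x) y' + P_2(x) y = 0 with P_1(x) = 1 - 1/x and P_2(x) = 2 + 1/x - 3/x^2.
x = 0 is a singular point because the y'-coefficient 1 - 1/x has a pole at x = 0 and the y-coefficient 2 + 1/x - 3/x^2 has a pole at x = 0.
It is a regular singular point because x P_1(x) = p(x) = x - 1 and x^2 P_2(x) = q(x) = 2x^2 + x - 3 are polynomials, hence analytic at x = 0.
p(0) = -1,  q(0) = -3.
Indicial equation: r(r-1) + p(0) r + q(0) = 0, i.e. r^2 + (p(0) - 1) r + q(0) = 0, i.e. r^2 - 2 r - 3 = 0.
Discriminant: (-2)^2 - 4(-3) = 16, so r = (2 ± 4)/2.
Solving: r_1 = 3, r_2 = -1.

indicial: r^2 - 2 r - 3 = 0; roots r_1 = 3, r_2 = -1


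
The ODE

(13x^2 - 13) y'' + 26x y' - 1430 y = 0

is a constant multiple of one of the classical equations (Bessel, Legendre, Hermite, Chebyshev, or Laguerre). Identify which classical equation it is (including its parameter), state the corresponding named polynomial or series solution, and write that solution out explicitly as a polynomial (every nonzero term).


All three coefficients share the factor -13; dividing through by -13 gives  (1 - x^2) y'' - 2x y' + 110 y = 0.
This matches the Legendre equation (1 - x^2) y'' - 2x y' + n(n+1) y = 0 (note the -2x y' term) with n(n+1) = 110, so n = 10; the polynomial solution is P_10(x).
With y = sum_k a_k x^k, matching x^k gives (k+2)(k+1) a_{k+2} = [k(k+1) - n(n+1)] a_k = (k - 10)(k + 11) a_k. The right side vanishes at k = 10, so the series with the parity of 10 terminates at degree 10.
Standard normalization (P_n(1) = 1): leading coefficient (2n)!/(2^n (n!)^2) = 2432902008176640000/(1024*13168189440000) = 46189/256, so a_10 = 46189/256. Work downward with a_k = (k+1)(k+2) a_{k+2} / ((k - 10)(k + 11)):
  a_8 = (9)(10)(46189/256) / ((8 - 10)(8 + 11)) = (2078505/128)/(-38) = -109395/256
  a_6 = (7)(8)(-109395/256) / ((6 - 10)(6 + 11)) = (-765765/32)/(-68) = 45045/128
  a_4 = (5)(6)(45045/128) / ((4 - 10)(4 + 11)) = (675675/64)/(-90) = -15015/128
  a_2 = (3)(4)(-15015/128) / ((2 - 10)(2 + 11)) = (-45045/32)/(-104) = 3465/256
  a_0 = (1)(2)(3465/256) / ((0 - 10)(0 + 11)) = (3465/128)/(-110) = -63/256
Hence P_10(x) = 46189 x^10/256 - 109395 x^8/256 + 45045 x^6/128 - 15015 x^4/128 + 3465 x^2/256 - 63/256.

P_10(x); series = 46189 x^10/256 - 109395 x^8/256 + 45045 x^6/128 - 15015 x^4/128 + 3465 x^2/256 - 63/256


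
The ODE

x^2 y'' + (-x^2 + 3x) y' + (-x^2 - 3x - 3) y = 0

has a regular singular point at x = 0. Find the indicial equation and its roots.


Divide by x^2 to reach normal form y'' + P_1(x) y' + P_2(x) y = 0 with P_1(x) = -1 + 3/x and P_2(x) = -1 - 3/x - 3/x^2.
x = 0 is a singular point because the y'-coefficient -1 + 3/x has a pole at x = 0 and the y-coefficient -1 - 3/x - 3/x^2 has a pole at x = 0.
It is a regular singular point because x P_1(x) = p(x) = 3 - x and x^2 P_2(x) = q(x) = -x^2 - 3x - 3 are polynomials, hence analytic at x = 0.
p(0) = 3,  q(0) = -3.
Indicial equation: r(r-1) + p(0) r + q(0) = 0, i.e. r^2 + (p(0) - 1) r + q(0) = 0, i.e. r^2 + 2 r - 3 = 0.
Discriminant: (2)^2 - 4(-3) = 16, so r = (-2 ± 4)/2.
Solving: r_1 = 1, r_2 = -3.

indicial: r^2 + 2 r - 3 = 0; roots r_1 = 1, r_2 = -3


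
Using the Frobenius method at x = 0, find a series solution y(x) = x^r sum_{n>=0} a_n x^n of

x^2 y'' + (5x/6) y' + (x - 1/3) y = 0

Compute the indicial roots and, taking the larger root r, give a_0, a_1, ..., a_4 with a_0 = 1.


Write in Frobenius form y'' + (p(x)/x) y' + (q(x)/x^2) y = 0:
  p(x) = 5/6,  q(x) = x - 1/3.
Indicial equation: r(r-1) + (5/6) r + (-1/3) = 0 -> roots r_1 = 2/3, r_2 = -1/2.
Take r = r_1 = 2/3. Let y(x) = x^r sum_{n>=0} a_n x^n with a_0 = 1.
Substitute y = x^r sum a_n x^n and match x^{r+n}. The recurrence is
  D(n) a_n + 1 a_{n-1} = 0,  where D(n) = (r+n)(r+n-1) + (5/6)(r+n) + (-1/3).
  a_n = -1 / D(n) * a_{n-1}.
Since the indicial polynomial factors as (r - r_1)(r - r_2), D(n) = (r_1 + n - r_1)(r_1 + n - r_2) = n(n + 7/6).
Evaluating step by step (a_0 = 1):
  n = 1: D(1) = 1(1 + 7/6) = 13/6; numerator = -1(1) = -1; a_1 = (-1)/(13/6) = -6/13
  n = 2: D(2) = 2(2 + 7/6) = 19/3; numerator = -1(-6/13) = 6/13; a_2 = (6/13)/(19/3) = 18/247
  n = 3: D(3) = 3(3 + 7/6) = 25/2; numerator = -1(18/247) = -18/247; a_3 = (-18/247)/(25/2) = -36/6175
  n = 4: D(4) = 4(4 + 7/6) = 62/3; numerator = -1(-36/6175) = 36/6175; a_4 = (36/6175)/(62/3) = 54/191425

r = 2/3; a_0 = 1; a_1 = -6/13; a_2 = 18/247; a_3 = -36/6175; a_4 = 54/191425


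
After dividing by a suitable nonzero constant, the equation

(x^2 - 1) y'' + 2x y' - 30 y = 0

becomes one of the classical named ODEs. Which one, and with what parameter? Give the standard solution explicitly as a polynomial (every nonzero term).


All three coefficients share the factor -1; dividing through by -1 gives  (1 - x^2) y'' - 2x y' + 30 y = 0.
This matches the Legendre equation (1 - x^2) y'' - 2x y' + n(n+1) y = 0 (note the -2x y' term) with n(n+1) = 30, so n = 5; the polynomial solution is P_5(x).
With y = sum_k a_k x^k, matching x^k gives (k+2)(k+1) a_{k+2} = [k(k+1) - n(n+1)] a_k = (k - 5)(k + 6) a_k. The right side vanishes at k = 5, so the series with the parity of 5 terminates at degree 5.
Standard normalization (P_n(1) = 1): leading coefficient (2n)!/(2^n (n!)^2) = 3628800/(32*14400) = 63/8, so a_5 = 63/8. Work downward with a_k = (k+1)(k+2) a_{k+2} / ((k - 5)(k + 6)):
  a_3 = (4)(5)(63/8) / ((3 - 5)(3 + 6)) = (315/2)/(-18) = -35/4
  a_1 = (2)(3)(-35/4) / ((1 - 5)(1 + 6)) = (-105/2)/(-28) = 15/8
Hence P_5(x) = 63 x^5/8 - 35 x^3/4 + 15 x/8.

P_5(x); series = 63 x^5/8 - 35 x^3/4 + 15 x/8


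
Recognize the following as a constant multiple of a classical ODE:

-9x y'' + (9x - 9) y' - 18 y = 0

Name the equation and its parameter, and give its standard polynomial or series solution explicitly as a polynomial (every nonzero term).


All three coefficients share the factor -9; dividing through by -9 gives  x y'' + (1 - x) y' + 2 y = 0.
This matches the Laguerre equation x y'' + (1 - x) y' + n y = 0 with n = 2; the polynomial solution is L_2(x).
With y = sum_k a_k x^k, matching x^k gives (k+1)k a_{k+1} + (k+1) a_{k+1} - k a_k + n a_k = 0, i.e. (k+1)^2 a_{k+1} = (k - n) a_k = (k - 2) a_k. The right side vanishes at k = 2, so the series terminates at degree 2.
Standard normalization L_n(0) = 1 gives a_0 = 1. Work upward with a_{k+1} = (k - 2) a_k / (k+1)^2:
  a_1 = (0 - 2)(1) / 1^2 = -2/1 = -2
  a_2 = (1 - 2)(-2) / 2^2 = 2/4 = 1/2
Hence L_2(x) = x^2/2 - 2 x + 1.

L_2(x); series = x^2/2 - 2 x + 1


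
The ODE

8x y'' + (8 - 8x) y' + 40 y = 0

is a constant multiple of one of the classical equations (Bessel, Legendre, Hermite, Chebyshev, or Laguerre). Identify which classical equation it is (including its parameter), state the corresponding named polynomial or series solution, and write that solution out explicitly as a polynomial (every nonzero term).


All three coefficients share the factor 8; dividing through by 8 gives  x y'' + (1 - x) y' + 5 y = 0.
This matches the Laguerre equation x y'' + (1 - x) y' + n y = 0 with n = 5; the polynomial solution is L_5(x).
With y = sum_k a_k x^k, matching x^k gives (k+1)k a_{k+1} + (k+1) a_{k+1} - k a_k + n a_k = 0, i.e. (k+1)^2 a_{k+1} = (k - n) a_k = (k - 5) a_k. The right side vanishes at k = 5, so the series terminates at degree 5.
Standard normalization L_n(0) = 1 gives a_0 = 1. Work upward with a_{k+1} = (k - 5) a_k / (k+1)^2:
  a_1 = (0 - 5)(1) / 1^2 = -5/1 = -5
  a_2 = (1 - 5)(-5) / 2^2 = 20/4 = 5
  a_3 = (2 - 5)(5) / 3^2 = -15/9 = -5/3
  a_4 = (3 - 5)(-5/3) / 4^2 = (10/3)/16 = 5/24
  a_5 = (4 - 5)(5/24) / 5^2 = (-5/24)/25 = -1/120
Hence L_5(x) = -x^5/120 + 5 x^4/24 - 5 x^3/3 + 5 x^2 - 5 x + 1.

L_5(x); series = -x^5/120 + 5 x^4/24 - 5 x^3/3 + 5 x^2 - 5 x + 1


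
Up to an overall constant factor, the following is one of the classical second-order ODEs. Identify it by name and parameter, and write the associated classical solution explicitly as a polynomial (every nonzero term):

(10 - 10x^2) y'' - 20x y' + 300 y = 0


All three coefficients share the factor 10; dividing through by 10 gives  (1 - x^2) y'' - 2x y' + 30 y = 0.
This matches the Legendre equation (1 - x^2) y'' - 2x y' + n(n+1) y = 0 (note the -2x y' term) with n(n+1) = 30, so n = 5; the polynomial solution is P_5(x).
With y = sum_k a_k x^k, matching x^k gives (k+2)(k+1) a_{k+2} = [k(k+1) - n(n+1)] a_k = (k - 5)(k + 6) a_k. The right side vanishes at k = 5, so the series with the parity of 5 terminates at degree 5.
Standard normalization (P_n(1) = 1): leading coefficient (2n)!/(2^n (n!)^2) = 3628800/(32*14400) = 63/8, so a_5 = 63/8. Work downward with a_k = (k+1)(k+2) a_{k+2} / ((k - 5)(k + 6)):
  a_3 = (4)(5)(63/8) / ((3 - 5)(3 + 6)) = (315/2)/(-18) = -35/4
  a_1 = (2)(3)(-35/4) / ((1 - 5)(1 + 6)) = (-105/2)/(-28) = 15/8
Hence P_5(x) = 63 x^5/8 - 35 x^3/4 + 15 x/8.

P_5(x); series = 63 x^5/8 - 35 x^3/4 + 15 x/8


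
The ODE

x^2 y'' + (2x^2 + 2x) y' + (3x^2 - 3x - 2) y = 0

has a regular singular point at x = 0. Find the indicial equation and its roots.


Divide by x^2 to reach normal form y'' + P_1(x) y' + P_2(x) y = 0 with P_1(x) = 2 + 2/x and P_2(x) = 3 - 3/x - 2/x^2.
x = 0 is a singular point because the y'-coefficient 2 + 2/x has a pole at x = 0 and the y-coefficient 3 - 3/x - 2/x^2 has a pole at x = 0.
It is a regular singular point because x P_1(x) = p(x) = 2x + 2 and x^2 P_2(x) = q(x) = 3x^2 - 3x - 2 are polynomials, hence analytic at x = 0.
p(0) = 2,  q(0) = -2.
Indicial equation: r(r-1) + p(0) r + q(0) = 0, i.e. r^2 + (p(0) - 1) r + q(0) = 0, i.e. r^2 + 1 r - 2 = 0.
Discriminant: (1)^2 - 4(-2) = 9, so r = (-1 ± 3)/2.
Solving: r_1 = 1, r_2 = -2.

indicial: r^2 + 1 r - 2 = 0; roots r_1 = 1, r_2 = -2
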